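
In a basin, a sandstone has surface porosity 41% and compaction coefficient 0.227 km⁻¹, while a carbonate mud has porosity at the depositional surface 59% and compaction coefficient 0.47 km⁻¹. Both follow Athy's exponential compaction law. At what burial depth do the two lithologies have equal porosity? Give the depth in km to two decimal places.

Set phi₀ₐ e^(−cₐd) = phi₀ᵦ e^(−cᵦd) ⇒ ln(phi₀ₐ/phi₀ᵦ) = (cₐ − cᵦ)·d
d = ln(0.41/0.59) / (0.227 − 0.47) = -0.3640 / -0.243 = 1.498 km

1.50 km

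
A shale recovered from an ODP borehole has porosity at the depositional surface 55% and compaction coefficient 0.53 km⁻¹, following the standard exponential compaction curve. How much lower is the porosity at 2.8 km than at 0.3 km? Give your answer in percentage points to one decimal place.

n(0.3) = 0.55·e^(−0.53×0.3) = 0.4691
n(2.8) = 0.55·e^(−0.53×2.8) = 0.1247
Δn = 0.4691 − 0.1247 = 0.3444

34.4 percentage points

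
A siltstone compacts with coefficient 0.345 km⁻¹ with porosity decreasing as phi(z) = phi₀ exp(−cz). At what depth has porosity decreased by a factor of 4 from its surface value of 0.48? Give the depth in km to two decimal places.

phi/phi₀ = 1/4 ⇒ exp(−c·z) = 1/4 ⇒ z = ln(4) / c
z = 1.3863 / 0.345 = 4.018 km

4.02 km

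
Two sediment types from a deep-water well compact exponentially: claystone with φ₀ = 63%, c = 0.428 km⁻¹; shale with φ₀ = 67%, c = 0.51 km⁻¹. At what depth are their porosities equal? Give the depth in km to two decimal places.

0.75 km

Set φ₀ₐ e^(−cₐZ) = φ₀ᵦ e^(−cᵦZ) ⇒ ln(φ₀ₐ/φ₀ᵦ) = (cₐ − cᵦ)·Z
Z = ln(0.63/0.67) / (0.428 − 0.51) = -0.0616 / -0.082 = 0.751 km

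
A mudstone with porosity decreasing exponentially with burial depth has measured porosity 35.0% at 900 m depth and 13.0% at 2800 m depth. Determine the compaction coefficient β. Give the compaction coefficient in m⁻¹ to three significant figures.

Working in km (1 km = 1000 m; β in km⁻¹ = β in m⁻¹ × 1000):
Athy: phi(z) = phi₀ e^(−βz) ⇒ phi₁/phi₂ = e^{β(z₂−z₁)} ⇒ β = ln(phi₁/phi₂)/(z₂−z₁)
β = ln(0.35/0.13) / (2.8 − 0.9) = ln(2.692) / 1.9 = 0.9904 / 1.9 = 0.5213 km⁻¹

0.000521 m⁻¹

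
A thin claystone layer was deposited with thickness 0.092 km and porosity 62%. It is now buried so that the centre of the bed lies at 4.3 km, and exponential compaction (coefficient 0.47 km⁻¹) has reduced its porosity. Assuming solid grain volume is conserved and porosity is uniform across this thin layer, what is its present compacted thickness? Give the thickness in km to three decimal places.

0.038 km

Porosity at 4.3 km: phi = 0.62·exp(−0.47×4.3) = 0.0822
Solid-volume conservation: h(1−phi) = h₀(1−phi₀) ⇒ h = h₀·(1−phi₀)/(1−phi)
h = 0.092 × (1 − 0.62)/(1 − 0.0822) = 0.092 × 0.4140 = 0.0381 km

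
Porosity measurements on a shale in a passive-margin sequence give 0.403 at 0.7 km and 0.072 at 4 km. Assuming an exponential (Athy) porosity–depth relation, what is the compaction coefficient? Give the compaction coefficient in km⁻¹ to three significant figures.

0.522 km⁻¹

Athy: φ(z) = φ₀ e^(−cz) ⇒ φ₁/φ₂ = e^{c(z₂−z₁)} ⇒ c = ln(φ₁/φ₂)/(z₂−z₁)
c = ln(0.403/0.072) / (4 − 0.7) = ln(5.597) / 3.3 = 1.7223 / 3.3 = 0.5219 km⁻¹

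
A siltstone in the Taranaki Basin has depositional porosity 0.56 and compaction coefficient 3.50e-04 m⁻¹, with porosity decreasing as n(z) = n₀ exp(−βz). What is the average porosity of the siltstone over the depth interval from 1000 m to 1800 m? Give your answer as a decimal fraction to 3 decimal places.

Working in km (1 km = 1000 m; β in km⁻¹ = β in m⁻¹ × 1000):
⟨n⟩ = (1/(z₂−z₁)) ∫ n₀ e^(−βz) dz = n₀·(e^(−β·z₁) − e^(−β·z₂)) / (β·(z₂−z₁))
e^(−0.35×1) = 0.7047; e^(−0.35×1.8) = 0.5326
⟨n⟩ = 0.56 × (0.7047 − 0.5326) / (0.35 × 0.8) = 0.56 × 0.6146 = 0.3442

0.344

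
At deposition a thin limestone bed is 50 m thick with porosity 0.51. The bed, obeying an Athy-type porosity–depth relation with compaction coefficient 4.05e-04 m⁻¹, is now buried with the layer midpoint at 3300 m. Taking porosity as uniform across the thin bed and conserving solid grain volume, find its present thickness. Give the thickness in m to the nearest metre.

Working in km (1 km = 1000 m; c in km⁻¹ = c in m⁻¹ × 1000):
Porosity at 3.3 km: phi = 0.51·exp(−0.405×3.3) = 0.1340
Solid-volume conservation: h(1−phi) = h₀(1−phi₀) ⇒ h = h₀·(1−phi₀)/(1−phi)
h = 0.05 × (1 − 0.51)/(1 − 0.1340) = 0.05 × 0.5658 = 0.0283 km

28 m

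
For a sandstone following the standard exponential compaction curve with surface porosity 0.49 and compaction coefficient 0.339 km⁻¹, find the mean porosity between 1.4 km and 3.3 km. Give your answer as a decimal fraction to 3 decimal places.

⟨n⟩ = (1/(z₂−z₁)) ∫ n₀ e^(−cz) dz = n₀·(e^(−c·z₁) − e^(−c·z₂)) / (c·(z₂−z₁))
e^(−0.339×1.4) = 0.6221; e^(−0.339×3.3) = 0.3267
⟨n⟩ = 0.49 × (0.6221 − 0.3267) / (0.339 × 1.9) = 0.49 × 0.4587 = 0.2247

0.225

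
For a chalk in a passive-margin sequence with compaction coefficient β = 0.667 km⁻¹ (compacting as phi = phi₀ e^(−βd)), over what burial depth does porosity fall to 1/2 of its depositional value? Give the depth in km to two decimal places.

phi/phi₀ = 1/2 ⇒ exp(−β·d) = 1/2 ⇒ d = ln(2) / β
d = 0.6931 / 0.667 = 1.039 km

1.04 km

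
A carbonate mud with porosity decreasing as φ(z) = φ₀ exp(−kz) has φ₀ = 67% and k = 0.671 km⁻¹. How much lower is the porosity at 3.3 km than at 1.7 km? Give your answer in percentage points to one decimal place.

φ(1.7) = 0.67·e^(−0.671×1.7) = 0.2141
φ(3.3) = 0.67·e^(−0.671×3.3) = 0.0732
Δφ = 0.2141 − 0.0732 = 0.1409

14.1 percentage points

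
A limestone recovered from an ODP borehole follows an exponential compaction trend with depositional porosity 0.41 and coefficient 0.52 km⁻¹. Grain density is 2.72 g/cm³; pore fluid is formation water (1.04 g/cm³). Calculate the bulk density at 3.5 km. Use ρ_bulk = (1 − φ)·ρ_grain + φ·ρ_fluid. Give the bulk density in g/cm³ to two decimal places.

Porosity at depth: φ = 0.41·exp(−0.52×3.5) = 0.41×0.1620 = 0.0664
Bulk density: ρ_b = (1−φ)ρ_g + φ·ρ_f = 0.9336×2.72 + 0.0664×1.04
       = 2.539 + 0.069 = 2.608 g/cm³

2.61 g/cm³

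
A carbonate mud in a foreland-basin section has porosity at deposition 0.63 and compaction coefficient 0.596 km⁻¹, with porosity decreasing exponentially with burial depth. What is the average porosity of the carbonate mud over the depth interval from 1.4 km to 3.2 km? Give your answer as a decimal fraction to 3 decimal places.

0.168

⟨phi⟩ = (1/(z₂−z₁)) ∫ phi₀ e^(−cz) dz = phi₀·(e^(−c·z₁) − e^(−c·z₂)) / (c·(z₂−z₁))
e^(−0.596×1.4) = 0.4341; e^(−0.596×3.2) = 0.1485
⟨phi⟩ = 0.63 × (0.4341 − 0.1485) / (0.596 × 1.8) = 0.63 × 0.2663 = 0.1677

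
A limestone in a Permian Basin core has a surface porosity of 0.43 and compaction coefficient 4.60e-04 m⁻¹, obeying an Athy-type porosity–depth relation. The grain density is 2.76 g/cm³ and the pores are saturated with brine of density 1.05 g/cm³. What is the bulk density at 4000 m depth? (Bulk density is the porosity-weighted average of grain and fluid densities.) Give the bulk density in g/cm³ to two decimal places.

2.64 g/cm³

Working in km (1 km = 1000 m; β in km⁻¹ = β in m⁻¹ × 1000):
Porosity at depth: n = 0.43·exp(−0.46×4) = 0.43×0.1588 = 0.0683
Bulk density: ρ_b = (1−n)ρ_g + n·ρ_f = 0.9317×2.76 + 0.0683×1.05
       = 2.572 + 0.072 = 2.643 g/cm³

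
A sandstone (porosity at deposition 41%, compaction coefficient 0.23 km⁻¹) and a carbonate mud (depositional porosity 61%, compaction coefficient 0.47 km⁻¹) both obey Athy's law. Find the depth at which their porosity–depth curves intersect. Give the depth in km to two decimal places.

Set n₀ₐ e^(−cₐZ) = n₀ᵦ e^(−cᵦZ) ⇒ ln(n₀ₐ/n₀ᵦ) = (cₐ − cᵦ)·Z
Z = ln(0.41/0.61) / (0.23 − 0.47) = -0.3973 / -0.24 = 1.655 km

1.66 km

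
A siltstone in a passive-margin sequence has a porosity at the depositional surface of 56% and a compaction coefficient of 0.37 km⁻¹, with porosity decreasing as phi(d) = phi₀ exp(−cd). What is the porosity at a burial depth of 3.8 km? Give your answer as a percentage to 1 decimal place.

13.7%

phi = phi₀·exp(−c·d) = 0.56 × exp(−0.37 × 3.8) = 0.56 × exp(−1.406)
  = 0.56 × 0.2451 = 0.1373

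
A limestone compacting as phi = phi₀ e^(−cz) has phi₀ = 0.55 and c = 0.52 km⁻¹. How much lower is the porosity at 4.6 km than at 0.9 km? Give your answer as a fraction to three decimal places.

0.294

phi(0.9) = 0.55·e^(−0.52×0.9) = 0.3444
phi(4.6) = 0.55·e^(−0.52×4.6) = 0.0503
Δphi = 0.3444 − 0.0503 = 0.2941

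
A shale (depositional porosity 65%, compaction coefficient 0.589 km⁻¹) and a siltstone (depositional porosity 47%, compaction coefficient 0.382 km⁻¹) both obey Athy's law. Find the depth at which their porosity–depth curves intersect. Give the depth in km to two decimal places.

1.57 km

Set phi₀ₐ e^(−βₐz) = phi₀ᵦ e^(−βᵦz) ⇒ ln(phi₀ₐ/phi₀ᵦ) = (βₐ − βᵦ)·z
z = ln(0.65/0.47) / (0.589 − 0.382) = 0.3242 / 0.207 = 1.566 km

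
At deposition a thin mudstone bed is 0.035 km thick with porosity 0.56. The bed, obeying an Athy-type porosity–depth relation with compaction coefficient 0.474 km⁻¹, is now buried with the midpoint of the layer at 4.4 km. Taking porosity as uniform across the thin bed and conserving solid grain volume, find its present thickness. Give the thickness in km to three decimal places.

0.017 km

Porosity at 4.4 km: phi = 0.56·exp(−0.474×4.4) = 0.0696
Solid-volume conservation: h(1−phi) = h₀(1−phi₀) ⇒ h = h₀·(1−phi₀)/(1−phi)
h = 0.035 × (1 − 0.56)/(1 − 0.0696) = 0.035 × 0.4729 = 0.0166 km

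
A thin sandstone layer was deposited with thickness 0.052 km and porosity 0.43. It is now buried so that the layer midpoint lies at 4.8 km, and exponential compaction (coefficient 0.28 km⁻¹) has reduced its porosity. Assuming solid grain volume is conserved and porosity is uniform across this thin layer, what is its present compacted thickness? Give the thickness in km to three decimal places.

0.033 km

Porosity at 4.8 km: phi = 0.43·exp(−0.28×4.8) = 0.1121
Solid-volume conservation: h(1−phi) = h₀(1−phi₀) ⇒ h = h₀·(1−phi₀)/(1−phi)
h = 0.052 × (1 − 0.43)/(1 − 0.1121) = 0.052 × 0.6420 = 0.0334 km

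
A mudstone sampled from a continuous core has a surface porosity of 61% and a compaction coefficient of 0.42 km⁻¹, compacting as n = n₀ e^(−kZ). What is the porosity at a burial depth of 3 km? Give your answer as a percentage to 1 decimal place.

17.3%

n = n₀·exp(−k·Z) = 0.61 × exp(−0.42 × 3) = 0.61 × exp(−1.26)
  = 0.61 × 0.2837 = 0.1730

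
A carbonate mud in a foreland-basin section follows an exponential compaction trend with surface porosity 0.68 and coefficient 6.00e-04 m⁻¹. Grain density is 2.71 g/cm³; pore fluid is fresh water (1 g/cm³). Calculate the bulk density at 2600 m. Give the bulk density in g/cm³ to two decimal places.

Working in km (1 km = 1000 m; β in km⁻¹ = β in m⁻¹ × 1000):
Porosity at depth: n = 0.68·exp(−0.6×2.6) = 0.68×0.2101 = 0.1429
Bulk density: ρ_b = (1−n)ρ_g + n·ρ_f = 0.8571×2.71 + 0.1429×1
       = 2.323 + 0.143 = 2.466 g/cm³

2.47 g/cm³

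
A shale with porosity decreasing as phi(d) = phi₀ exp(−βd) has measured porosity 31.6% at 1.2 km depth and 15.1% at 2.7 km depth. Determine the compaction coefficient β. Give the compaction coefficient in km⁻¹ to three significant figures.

Athy: phi(d) = phi₀ e^(−βd) ⇒ phi₁/phi₂ = e^{β(d₂−d₁)} ⇒ β = ln(phi₁/phi₂)/(d₂−d₁)
β = ln(0.316/0.151) / (2.7 − 1.2) = ln(2.093) / 1.5 = 0.7385 / 1.5 = 0.4923 km⁻¹

0.492 km⁻¹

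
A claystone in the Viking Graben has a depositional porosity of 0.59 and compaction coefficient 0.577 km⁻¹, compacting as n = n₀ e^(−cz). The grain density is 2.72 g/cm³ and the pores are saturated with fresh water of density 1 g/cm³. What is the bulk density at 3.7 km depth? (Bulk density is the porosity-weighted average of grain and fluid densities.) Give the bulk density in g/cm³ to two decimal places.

2.60 g/cm³

Porosity at depth: n = 0.59·exp(−0.577×3.7) = 0.59×0.1183 = 0.0698
Bulk density: ρ_b = (1−n)ρ_g + n·ρ_f = 0.9302×2.72 + 0.0698×1
       = 2.530 + 0.070 = 2.600 g/cm³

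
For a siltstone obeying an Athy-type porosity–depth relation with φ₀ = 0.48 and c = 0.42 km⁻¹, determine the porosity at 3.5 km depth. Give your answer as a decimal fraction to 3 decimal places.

0.110

φ = φ₀·exp(−c·z) = 0.48 × exp(−0.42 × 3.5) = 0.48 × exp(−1.47)
  = 0.48 × 0.2299 = 0.1104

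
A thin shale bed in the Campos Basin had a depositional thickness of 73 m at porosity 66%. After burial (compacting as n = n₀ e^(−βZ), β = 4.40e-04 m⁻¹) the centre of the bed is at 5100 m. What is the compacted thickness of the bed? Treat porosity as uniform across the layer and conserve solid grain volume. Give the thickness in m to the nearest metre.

27 m

Working in km (1 km = 1000 m; β in km⁻¹ = β in m⁻¹ × 1000):
Porosity at 5.1 km: n = 0.66·exp(−0.44×5.1) = 0.0700
Solid-volume conservation: h(1−n) = h₀(1−n₀) ⇒ h = h₀·(1−n₀)/(1−n)
h = 0.073 × (1 − 0.66)/(1 − 0.0700) = 0.073 × 0.3656 = 0.0267 km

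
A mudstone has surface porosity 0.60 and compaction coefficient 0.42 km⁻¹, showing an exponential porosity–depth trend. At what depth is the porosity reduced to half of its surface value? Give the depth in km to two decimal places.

phi/phi₀ = 1/2 ⇒ exp(−k·d) = 1/2 ⇒ d = ln(2) / k
d = 0.6931 / 0.42 = 1.650 km

1.65 km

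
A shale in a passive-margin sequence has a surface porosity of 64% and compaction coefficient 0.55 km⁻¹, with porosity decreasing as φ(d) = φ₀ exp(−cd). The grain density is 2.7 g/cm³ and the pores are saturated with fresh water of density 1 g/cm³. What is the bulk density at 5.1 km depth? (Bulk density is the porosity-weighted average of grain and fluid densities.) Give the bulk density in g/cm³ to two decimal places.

2.63 g/cm³

Porosity at depth: φ = 0.64·exp(−0.55×5.1) = 0.64×0.0605 = 0.0387
Bulk density: ρ_b = (1−φ)ρ_g + φ·ρ_f = 0.9613×2.7 + 0.0387×1
       = 2.595 + 0.039 = 2.634 g/cm³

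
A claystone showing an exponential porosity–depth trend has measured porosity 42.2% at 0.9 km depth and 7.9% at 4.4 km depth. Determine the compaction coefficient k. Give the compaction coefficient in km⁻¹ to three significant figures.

Athy: φ(Z) = φ₀ e^(−kZ) ⇒ φ₁/φ₂ = e^{k(Z₂−Z₁)} ⇒ k = ln(φ₁/φ₂)/(Z₂−Z₁)
k = ln(0.422/0.079) / (4.4 − 0.9) = ln(5.342) / 3.5 = 1.6756 / 3.5 = 0.4787 km⁻¹

0.479 km⁻¹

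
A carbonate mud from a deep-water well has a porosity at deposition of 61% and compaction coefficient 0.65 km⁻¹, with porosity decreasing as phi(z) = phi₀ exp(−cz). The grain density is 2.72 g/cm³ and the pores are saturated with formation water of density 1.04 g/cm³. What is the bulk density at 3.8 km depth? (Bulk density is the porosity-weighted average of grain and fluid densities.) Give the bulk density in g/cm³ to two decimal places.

Porosity at depth: phi = 0.61·exp(−0.65×3.8) = 0.61×0.0846 = 0.0516
Bulk density: ρ_b = (1−phi)ρ_g + phi·ρ_f = 0.9484×2.72 + 0.0516×1.04
       = 2.580 + 0.054 = 2.633 g/cm³

2.63 g/cm³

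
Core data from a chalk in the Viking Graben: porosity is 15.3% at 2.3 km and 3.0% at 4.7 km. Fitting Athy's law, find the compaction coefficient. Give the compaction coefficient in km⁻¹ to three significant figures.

0.679 km⁻¹

Athy: n(Z) = n₀ e^(−cZ) ⇒ n₁/n₂ = e^{c(Z₂−Z₁)} ⇒ c = ln(n₁/n₂)/(Z₂−Z₁)
c = ln(0.153/0.03) / (4.7 − 2.3) = ln(5.1) / 2.4 = 1.6292 / 2.4 = 0.6789 km⁻¹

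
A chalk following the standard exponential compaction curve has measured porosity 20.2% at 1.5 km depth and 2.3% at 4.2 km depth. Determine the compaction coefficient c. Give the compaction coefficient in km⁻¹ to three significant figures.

0.805 km⁻¹

Athy: phi(z) = phi₀ e^(−cz) ⇒ phi₁/phi₂ = e^{c(z₂−z₁)} ⇒ c = ln(phi₁/phi₂)/(z₂−z₁)
c = ln(0.202/0.023) / (4.2 − 1.5) = ln(8.783) / 2.7 = 2.1728 / 2.7 = 0.8047 km⁻¹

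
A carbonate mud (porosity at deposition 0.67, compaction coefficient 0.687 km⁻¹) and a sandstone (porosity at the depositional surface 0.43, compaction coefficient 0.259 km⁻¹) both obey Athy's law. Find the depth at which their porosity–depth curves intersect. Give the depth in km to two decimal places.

Set phi₀ₐ e^(−cₐZ) = phi₀ᵦ e^(−cᵦZ) ⇒ ln(phi₀ₐ/phi₀ᵦ) = (cₐ − cᵦ)·Z
Z = ln(0.67/0.43) / (0.687 − 0.259) = 0.4435 / 0.428 = 1.036 km

1.04 km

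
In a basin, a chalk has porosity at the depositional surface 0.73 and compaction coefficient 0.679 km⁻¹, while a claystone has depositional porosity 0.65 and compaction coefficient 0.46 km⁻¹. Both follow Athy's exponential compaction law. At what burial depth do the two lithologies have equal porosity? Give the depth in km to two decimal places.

0.53 km

Set phi₀ₐ e^(−kₐd) = phi₀ᵦ e^(−kᵦd) ⇒ ln(phi₀ₐ/phi₀ᵦ) = (kₐ − kᵦ)·d
d = ln(0.73/0.65) / (0.679 − 0.46) = 0.1161 / 0.219 = 0.530 km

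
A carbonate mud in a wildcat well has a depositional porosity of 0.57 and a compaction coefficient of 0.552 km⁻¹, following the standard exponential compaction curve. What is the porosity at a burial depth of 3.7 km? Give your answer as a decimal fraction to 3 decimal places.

n = n₀·exp(−k·z) = 0.57 × exp(−0.552 × 3.7) = 0.57 × exp(−2.042)
  = 0.57 × 0.1297 = 0.0739

0.074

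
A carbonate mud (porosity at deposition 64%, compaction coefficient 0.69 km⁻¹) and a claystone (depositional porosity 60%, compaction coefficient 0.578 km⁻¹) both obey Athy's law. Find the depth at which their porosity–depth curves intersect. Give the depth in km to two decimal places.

0.58 km

Set n₀ₐ e^(−βₐZ) = n₀ᵦ e^(−βᵦZ) ⇒ ln(n₀ₐ/n₀ᵦ) = (βₐ − βᵦ)·Z
Z = ln(0.64/0.6) / (0.69 − 0.578) = 0.0645 / 0.112 = 0.576 km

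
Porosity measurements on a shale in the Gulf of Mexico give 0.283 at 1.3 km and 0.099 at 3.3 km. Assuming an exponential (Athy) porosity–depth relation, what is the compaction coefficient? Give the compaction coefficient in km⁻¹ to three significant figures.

0.525 km⁻¹

Athy: n(d) = n₀ e^(−cd) ⇒ n₁/n₂ = e^{c(d₂−d₁)} ⇒ c = ln(n₁/n₂)/(d₂−d₁)
c = ln(0.283/0.099) / (3.3 − 1.3) = ln(2.859) / 2 = 1.0503 / 2 = 0.5252 km⁻¹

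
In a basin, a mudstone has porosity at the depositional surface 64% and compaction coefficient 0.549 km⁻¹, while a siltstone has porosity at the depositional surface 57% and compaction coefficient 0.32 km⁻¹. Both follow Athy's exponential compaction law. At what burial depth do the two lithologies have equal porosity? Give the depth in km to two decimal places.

Set φ₀ₐ e^(−kₐd) = φ₀ᵦ e^(−kᵦd) ⇒ ln(φ₀ₐ/φ₀ᵦ) = (kₐ − kᵦ)·d
d = ln(0.64/0.57) / (0.549 − 0.32) = 0.1158 / 0.229 = 0.506 km

0.51 km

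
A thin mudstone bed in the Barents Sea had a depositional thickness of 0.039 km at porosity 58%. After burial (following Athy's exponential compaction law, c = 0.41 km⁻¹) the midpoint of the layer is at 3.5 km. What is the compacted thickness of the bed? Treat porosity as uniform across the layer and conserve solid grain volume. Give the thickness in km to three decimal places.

0.019 km

Porosity at 3.5 km: n = 0.58·exp(−0.41×3.5) = 0.1381
Solid-volume conservation: h(1−n) = h₀(1−n₀) ⇒ h = h₀·(1−n₀)/(1−n)
h = 0.039 × (1 − 0.58)/(1 − 0.1381) = 0.039 × 0.4873 = 0.0190 km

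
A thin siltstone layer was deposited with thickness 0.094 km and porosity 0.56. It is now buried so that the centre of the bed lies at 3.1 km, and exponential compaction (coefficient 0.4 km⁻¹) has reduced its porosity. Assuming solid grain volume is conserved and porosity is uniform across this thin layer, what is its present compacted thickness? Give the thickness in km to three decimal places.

Porosity at 3.1 km: n = 0.56·exp(−0.4×3.1) = 0.1621
Solid-volume conservation: h(1−n) = h₀(1−n₀) ⇒ h = h₀·(1−n₀)/(1−n)
h = 0.094 × (1 − 0.56)/(1 − 0.1621) = 0.094 × 0.5251 = 0.0494 km

0.049 km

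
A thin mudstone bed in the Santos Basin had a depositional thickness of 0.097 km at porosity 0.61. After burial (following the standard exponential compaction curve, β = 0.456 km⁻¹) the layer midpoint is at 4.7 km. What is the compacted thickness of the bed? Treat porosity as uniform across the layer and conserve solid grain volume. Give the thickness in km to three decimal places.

Porosity at 4.7 km: n = 0.61·exp(−0.456×4.7) = 0.0715
Solid-volume conservation: h(1−n) = h₀(1−n₀) ⇒ h = h₀·(1−n₀)/(1−n)
h = 0.097 × (1 − 0.61)/(1 − 0.0715) = 0.097 × 0.4201 = 0.0407 km

0.041 km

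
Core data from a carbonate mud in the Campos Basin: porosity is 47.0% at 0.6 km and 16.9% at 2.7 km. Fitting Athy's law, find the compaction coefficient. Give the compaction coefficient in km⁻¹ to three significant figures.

Athy: phi(d) = phi₀ e^(−cd) ⇒ phi₁/phi₂ = e^{c(d₂−d₁)} ⇒ c = ln(phi₁/phi₂)/(d₂−d₁)
c = ln(0.47/0.169) / (2.7 − 0.6) = ln(2.781) / 2.1 = 1.0228 / 2.1 = 0.4871 km⁻¹

0.487 km⁻¹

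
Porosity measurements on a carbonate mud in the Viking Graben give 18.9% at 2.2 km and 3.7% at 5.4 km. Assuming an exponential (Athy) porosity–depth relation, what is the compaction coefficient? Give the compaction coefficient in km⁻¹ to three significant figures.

Athy: φ(z) = φ₀ e^(−βz) ⇒ φ₁/φ₂ = e^{β(z₂−z₁)} ⇒ β = ln(φ₁/φ₂)/(z₂−z₁)
β = ln(0.189/0.037) / (5.4 − 2.2) = ln(5.108) / 3.2 = 1.6308 / 3.2 = 0.5096 km⁻¹

0.510 km⁻¹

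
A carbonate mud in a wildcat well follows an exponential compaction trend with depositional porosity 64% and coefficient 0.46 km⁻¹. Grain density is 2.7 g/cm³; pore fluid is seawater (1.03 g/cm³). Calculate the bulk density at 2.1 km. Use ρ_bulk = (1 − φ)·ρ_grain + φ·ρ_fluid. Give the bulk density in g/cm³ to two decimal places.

2.29 g/cm³

Porosity at depth: n = 0.64·exp(−0.46×2.1) = 0.64×0.3806 = 0.2436
Bulk density: ρ_b = (1−n)ρ_g + n·ρ_f = 0.7564×2.7 + 0.2436×1.03
       = 2.042 + 0.251 = 2.293 g/cm³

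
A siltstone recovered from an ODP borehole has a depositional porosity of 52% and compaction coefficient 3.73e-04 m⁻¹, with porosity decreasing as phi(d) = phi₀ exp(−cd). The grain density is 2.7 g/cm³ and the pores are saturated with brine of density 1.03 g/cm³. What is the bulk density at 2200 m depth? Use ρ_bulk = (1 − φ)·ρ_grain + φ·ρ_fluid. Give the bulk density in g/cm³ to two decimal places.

Working in km (1 km = 1000 m; c in km⁻¹ = c in m⁻¹ × 1000):
Porosity at depth: phi = 0.52·exp(−0.373×2.2) = 0.52×0.4402 = 0.2289
Bulk density: ρ_b = (1−phi)ρ_g + phi·ρ_f = 0.7711×2.7 + 0.2289×1.03
       = 2.082 + 0.236 = 2.318 g/cm³

2.32 g/cm³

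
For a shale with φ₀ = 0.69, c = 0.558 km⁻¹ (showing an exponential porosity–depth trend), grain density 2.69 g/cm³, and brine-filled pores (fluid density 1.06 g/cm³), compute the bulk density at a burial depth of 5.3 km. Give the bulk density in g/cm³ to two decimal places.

2.63 g/cm³

Porosity at depth: φ = 0.69·exp(−0.558×5.3) = 0.69×0.0520 = 0.0358
Bulk density: ρ_b = (1−φ)ρ_g + φ·ρ_f = 0.9642×2.69 + 0.0358×1.06
       = 2.594 + 0.038 = 2.632 g/cm³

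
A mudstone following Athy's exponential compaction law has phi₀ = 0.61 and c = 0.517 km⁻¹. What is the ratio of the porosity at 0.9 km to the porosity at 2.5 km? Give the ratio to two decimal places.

2.29

phi(d₁)/phi(d₂) = e^(−c·d₁)/e^(−c·d₂) = e^{c(d₂−d₁)}
= exp(0.517 × 1.6) = exp(0.8272) = 2.2869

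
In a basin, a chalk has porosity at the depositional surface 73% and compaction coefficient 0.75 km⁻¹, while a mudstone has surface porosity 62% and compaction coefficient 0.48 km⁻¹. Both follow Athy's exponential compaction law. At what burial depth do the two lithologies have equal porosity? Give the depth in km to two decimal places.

0.60 km

Set phi₀ₐ e^(−βₐz) = phi₀ᵦ e^(−βᵦz) ⇒ ln(phi₀ₐ/phi₀ᵦ) = (βₐ − βᵦ)·z
z = ln(0.73/0.62) / (0.75 − 0.48) = 0.1633 / 0.27 = 0.605 km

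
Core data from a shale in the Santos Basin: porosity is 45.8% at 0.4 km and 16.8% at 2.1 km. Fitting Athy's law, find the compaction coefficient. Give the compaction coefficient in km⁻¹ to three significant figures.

0.590 km⁻¹

Athy: n(z) = n₀ e^(−kz) ⇒ n₁/n₂ = e^{k(z₂−z₁)} ⇒ k = ln(n₁/n₂)/(z₂−z₁)
k = ln(0.458/0.168) / (2.1 − 0.4) = ln(2.726) / 1.7 = 1.0029 / 1.7 = 0.5899 km⁻¹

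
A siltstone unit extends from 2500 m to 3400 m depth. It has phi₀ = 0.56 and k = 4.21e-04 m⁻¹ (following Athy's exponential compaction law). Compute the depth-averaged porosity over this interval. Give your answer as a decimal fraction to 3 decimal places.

0.163

Working in km (1 km = 1000 m; k in km⁻¹ = k in m⁻¹ × 1000):
⟨phi⟩ = (1/(z₂−z₁)) ∫ phi₀ e^(−kz) dz = phi₀·(e^(−k·z₁) − e^(−k·z₂)) / (k·(z₂−z₁))
e^(−0.421×2.5) = 0.3491; e^(−0.421×3.4) = 0.2390
⟨phi⟩ = 0.56 × (0.3491 − 0.2390) / (0.421 × 0.9) = 0.56 × 0.2906 = 0.1627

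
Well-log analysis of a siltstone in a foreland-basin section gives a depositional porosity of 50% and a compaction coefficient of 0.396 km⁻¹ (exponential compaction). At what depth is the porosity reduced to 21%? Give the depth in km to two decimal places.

2.19 km

Invert Athy's law: d = ln(phi₀/phi) / c
d = ln(0.5/0.21) / 0.396 = ln(2.381) / 0.396 = 0.8675 / 0.396 = 2.191 km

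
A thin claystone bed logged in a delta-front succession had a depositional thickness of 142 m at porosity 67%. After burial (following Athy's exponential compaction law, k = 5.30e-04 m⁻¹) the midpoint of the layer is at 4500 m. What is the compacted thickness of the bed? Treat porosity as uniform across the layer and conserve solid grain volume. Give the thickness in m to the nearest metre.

50 m

Working in km (1 km = 1000 m; k in km⁻¹ = k in m⁻¹ × 1000):
Porosity at 4.5 km: φ = 0.67·exp(−0.53×4.5) = 0.0617
Solid-volume conservation: h(1−φ) = h₀(1−φ₀) ⇒ h = h₀·(1−φ₀)/(1−φ)
h = 0.142 × (1 − 0.67)/(1 − 0.0617) = 0.142 × 0.3517 = 0.0499 km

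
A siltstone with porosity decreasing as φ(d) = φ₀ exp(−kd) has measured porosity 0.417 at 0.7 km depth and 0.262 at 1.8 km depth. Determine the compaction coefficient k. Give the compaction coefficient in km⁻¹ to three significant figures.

0.422 km⁻¹

Athy: φ(d) = φ₀ e^(−kd) ⇒ φ₁/φ₂ = e^{k(d₂−d₁)} ⇒ k = ln(φ₁/φ₂)/(d₂−d₁)
k = ln(0.417/0.262) / (1.8 − 0.7) = ln(1.592) / 1.1 = 0.4647 / 1.1 = 0.4225 km⁻¹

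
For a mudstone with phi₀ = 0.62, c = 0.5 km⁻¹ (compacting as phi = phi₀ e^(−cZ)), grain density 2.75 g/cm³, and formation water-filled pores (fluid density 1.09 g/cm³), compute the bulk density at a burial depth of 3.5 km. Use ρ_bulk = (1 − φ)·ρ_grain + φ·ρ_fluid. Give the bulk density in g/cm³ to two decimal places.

Porosity at depth: phi = 0.62·exp(−0.5×3.5) = 0.62×0.1738 = 0.1077
Bulk density: ρ_b = (1−phi)ρ_g + phi·ρ_f = 0.8923×2.75 + 0.1077×1.09
       = 2.454 + 0.117 = 2.571 g/cm³

2.57 g/cm³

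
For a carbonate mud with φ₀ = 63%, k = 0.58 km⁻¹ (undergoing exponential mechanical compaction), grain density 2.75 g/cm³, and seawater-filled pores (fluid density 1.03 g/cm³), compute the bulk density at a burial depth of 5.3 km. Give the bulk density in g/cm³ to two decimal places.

Porosity at depth: φ = 0.63·exp(−0.58×5.3) = 0.63×0.0462 = 0.0291
Bulk density: ρ_b = (1−φ)ρ_g + φ·ρ_f = 0.9709×2.75 + 0.0291×1.03
       = 2.670 + 0.030 = 2.700 g/cm³

2.70 g/cm³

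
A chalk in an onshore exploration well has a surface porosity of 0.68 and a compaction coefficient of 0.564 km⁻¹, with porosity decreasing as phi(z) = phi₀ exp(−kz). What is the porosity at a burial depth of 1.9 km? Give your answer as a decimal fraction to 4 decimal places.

0.2329

phi = phi₀·exp(−k·z) = 0.68 × exp(−0.564 × 1.9) = 0.68 × exp(−1.072)
  = 0.68 × 0.3425 = 0.2329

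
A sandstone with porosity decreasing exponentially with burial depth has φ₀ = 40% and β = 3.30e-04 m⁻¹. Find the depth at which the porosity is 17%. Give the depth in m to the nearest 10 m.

2590 m

Working in km (1 km = 1000 m; β in km⁻¹ = β in m⁻¹ × 1000):
Invert Athy's law: Z = ln(φ₀/φ) / β
Z = ln(0.4/0.17) / 0.33 = ln(2.353) / 0.33 = 0.8557 / 0.33 = 2.593 km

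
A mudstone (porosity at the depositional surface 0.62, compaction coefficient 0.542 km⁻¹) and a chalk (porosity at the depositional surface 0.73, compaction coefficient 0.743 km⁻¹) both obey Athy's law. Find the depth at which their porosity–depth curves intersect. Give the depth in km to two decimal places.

Set phi₀ₐ e^(−kₐd) = phi₀ᵦ e^(−kᵦd) ⇒ ln(phi₀ₐ/phi₀ᵦ) = (kₐ − kᵦ)·d
d = ln(0.62/0.73) / (0.542 − 0.743) = -0.1633 / -0.201 = 0.813 km

0.81 km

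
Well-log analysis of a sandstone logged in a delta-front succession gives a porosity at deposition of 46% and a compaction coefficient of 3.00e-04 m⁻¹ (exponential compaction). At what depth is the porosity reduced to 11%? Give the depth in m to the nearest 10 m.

4770 m

Working in km (1 km = 1000 m; β in km⁻¹ = β in m⁻¹ × 1000):
Invert Athy's law: d = ln(φ₀/φ) / β
d = ln(0.46/0.11) / 0.3 = ln(4.182) / 0.3 = 1.4307 / 0.3 = 4.769 km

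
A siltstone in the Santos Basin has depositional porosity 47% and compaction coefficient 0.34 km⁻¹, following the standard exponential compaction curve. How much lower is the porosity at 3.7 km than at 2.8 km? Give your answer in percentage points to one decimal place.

n(2.8) = 0.47·e^(−0.34×2.8) = 0.1814
n(3.7) = 0.47·e^(−0.34×3.7) = 0.1336
Δn = 0.1814 − 0.1336 = 0.0478

4.8 percentage points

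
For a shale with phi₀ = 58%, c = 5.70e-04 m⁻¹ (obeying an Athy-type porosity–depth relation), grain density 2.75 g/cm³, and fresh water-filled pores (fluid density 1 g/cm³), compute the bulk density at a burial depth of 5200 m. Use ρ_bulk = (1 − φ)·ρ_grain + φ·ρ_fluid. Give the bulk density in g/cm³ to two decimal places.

Working in km (1 km = 1000 m; c in km⁻¹ = c in m⁻¹ × 1000):
Porosity at depth: phi = 0.58·exp(−0.57×5.2) = 0.58×0.0516 = 0.0299
Bulk density: ρ_b = (1−phi)ρ_g + phi·ρ_f = 0.9701×2.75 + 0.0299×1
       = 2.668 + 0.030 = 2.698 g/cm³

2.70 g/cm³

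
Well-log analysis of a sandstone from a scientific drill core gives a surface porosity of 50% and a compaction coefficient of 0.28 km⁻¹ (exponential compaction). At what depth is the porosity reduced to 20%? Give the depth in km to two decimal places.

Invert Athy's law: d = ln(phi₀/phi) / c
d = ln(0.5/0.2) / 0.28 = ln(2.5) / 0.28 = 0.9163 / 0.28 = 3.272 km

3.27 km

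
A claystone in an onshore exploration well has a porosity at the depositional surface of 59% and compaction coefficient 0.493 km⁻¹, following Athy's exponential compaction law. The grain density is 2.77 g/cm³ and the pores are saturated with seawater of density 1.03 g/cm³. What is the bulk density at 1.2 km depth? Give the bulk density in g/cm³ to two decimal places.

2.20 g/cm³

Porosity at depth: phi = 0.59·exp(−0.493×1.2) = 0.59×0.5534 = 0.3265
Bulk density: ρ_b = (1−phi)ρ_g + phi·ρ_f = 0.6735×2.77 + 0.3265×1.03
       = 1.866 + 0.336 = 2.202 g/cm³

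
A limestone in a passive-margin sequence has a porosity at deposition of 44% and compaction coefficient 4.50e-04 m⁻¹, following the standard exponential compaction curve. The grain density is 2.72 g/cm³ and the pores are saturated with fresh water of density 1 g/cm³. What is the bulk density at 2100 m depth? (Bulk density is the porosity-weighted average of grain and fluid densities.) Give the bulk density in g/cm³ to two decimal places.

Working in km (1 km = 1000 m; c in km⁻¹ = c in m⁻¹ × 1000):
Porosity at depth: φ = 0.44·exp(−0.45×2.1) = 0.44×0.3887 = 0.1710
Bulk density: ρ_b = (1−φ)ρ_g + φ·ρ_f = 0.8290×2.72 + 0.1710×1
       = 2.255 + 0.171 = 2.426 g/cm³

2.43 g/cm³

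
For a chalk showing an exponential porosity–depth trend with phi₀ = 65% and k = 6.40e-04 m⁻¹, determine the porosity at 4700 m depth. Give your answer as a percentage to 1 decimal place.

3.2%

Working in km (1 km = 1000 m; k in km⁻¹ = k in m⁻¹ × 1000):
phi = phi₀·exp(−k·Z) = 0.65 × exp(−0.64 × 4.7) = 0.65 × exp(−3.008)
  = 0.65 × 0.0494 = 0.0321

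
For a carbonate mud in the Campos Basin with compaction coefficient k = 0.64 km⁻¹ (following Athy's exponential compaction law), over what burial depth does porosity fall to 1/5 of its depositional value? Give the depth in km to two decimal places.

2.51 km

phi/phi₀ = 1/5 ⇒ exp(−k·d) = 1/5 ⇒ d = ln(5) / k
d = 1.6094 / 0.64 = 2.515 km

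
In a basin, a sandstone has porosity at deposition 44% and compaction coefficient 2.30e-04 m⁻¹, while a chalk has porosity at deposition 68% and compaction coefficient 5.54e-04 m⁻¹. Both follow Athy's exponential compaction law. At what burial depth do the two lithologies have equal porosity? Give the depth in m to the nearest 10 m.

1340 m

Working in km (1 km = 1000 m; c in km⁻¹ = c in m⁻¹ × 1000):
Set φ₀ₐ e^(−cₐd) = φ₀ᵦ e^(−cᵦd) ⇒ ln(φ₀ₐ/φ₀ᵦ) = (cₐ − cᵦ)·d
d = ln(0.44/0.68) / (0.23 − 0.554) = -0.4353 / -0.324 = 1.344 km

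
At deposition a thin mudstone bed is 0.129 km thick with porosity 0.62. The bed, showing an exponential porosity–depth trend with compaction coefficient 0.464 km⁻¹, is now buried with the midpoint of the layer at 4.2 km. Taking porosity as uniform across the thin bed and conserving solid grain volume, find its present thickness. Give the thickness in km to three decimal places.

Porosity at 4.2 km: φ = 0.62·exp(−0.464×4.2) = 0.0883
Solid-volume conservation: h(1−φ) = h₀(1−φ₀) ⇒ h = h₀·(1−φ₀)/(1−φ)
h = 0.129 × (1 − 0.62)/(1 − 0.0883) = 0.129 × 0.4168 = 0.0538 km

0.054 km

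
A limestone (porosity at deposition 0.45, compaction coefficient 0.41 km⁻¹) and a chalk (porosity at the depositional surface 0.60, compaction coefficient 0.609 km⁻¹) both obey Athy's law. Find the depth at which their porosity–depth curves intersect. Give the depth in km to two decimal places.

1.45 km

Set n₀ₐ e^(−cₐz) = n₀ᵦ e^(−cᵦz) ⇒ ln(n₀ₐ/n₀ᵦ) = (cₐ − cᵦ)·z
z = ln(0.45/0.6) / (0.41 − 0.609) = -0.2877 / -0.199 = 1.446 km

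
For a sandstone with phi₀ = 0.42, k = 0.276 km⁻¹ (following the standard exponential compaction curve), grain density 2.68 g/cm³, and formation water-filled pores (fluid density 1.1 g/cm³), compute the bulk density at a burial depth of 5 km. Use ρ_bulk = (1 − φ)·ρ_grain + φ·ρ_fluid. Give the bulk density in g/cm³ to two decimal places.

Porosity at depth: phi = 0.42·exp(−0.276×5) = 0.42×0.2516 = 0.1057
Bulk density: ρ_b = (1−phi)ρ_g + phi·ρ_f = 0.8943×2.68 + 0.1057×1.1
       = 2.397 + 0.116 = 2.513 g/cm³

2.51 g/cm³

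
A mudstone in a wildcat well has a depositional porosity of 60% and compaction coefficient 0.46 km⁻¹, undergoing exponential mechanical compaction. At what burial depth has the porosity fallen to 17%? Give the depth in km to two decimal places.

Invert Athy's law: d = ln(phi₀/phi) / β
d = ln(0.6/0.17) / 0.46 = ln(3.529) / 0.46 = 1.2611 / 0.46 = 2.742 km

2.74 km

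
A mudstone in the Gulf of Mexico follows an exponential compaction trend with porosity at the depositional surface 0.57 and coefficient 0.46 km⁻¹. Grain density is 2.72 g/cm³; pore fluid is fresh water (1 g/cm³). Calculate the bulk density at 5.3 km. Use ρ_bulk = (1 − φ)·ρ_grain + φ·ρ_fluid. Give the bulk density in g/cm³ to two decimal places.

2.63 g/cm³

Porosity at depth: phi = 0.57·exp(−0.46×5.3) = 0.57×0.0873 = 0.0498
Bulk density: ρ_b = (1−phi)ρ_g + phi·ρ_f = 0.9502×2.72 + 0.0498×1
       = 2.585 + 0.050 = 2.634 g/cm³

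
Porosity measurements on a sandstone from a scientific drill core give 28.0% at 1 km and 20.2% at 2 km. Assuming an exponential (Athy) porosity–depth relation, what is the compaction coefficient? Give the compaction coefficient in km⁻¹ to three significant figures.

Athy: n(d) = n₀ e^(−kd) ⇒ n₁/n₂ = e^{k(d₂−d₁)} ⇒ k = ln(n₁/n₂)/(d₂−d₁)
k = ln(0.28/0.202) / (2 − 1) = ln(1.386) / 1 = 0.3265 / 1 = 0.3265 km⁻¹

0.327 km⁻¹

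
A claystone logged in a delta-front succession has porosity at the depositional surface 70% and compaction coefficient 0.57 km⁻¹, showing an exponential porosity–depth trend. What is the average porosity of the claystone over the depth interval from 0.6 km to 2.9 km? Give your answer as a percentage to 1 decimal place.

27.7%

⟨φ⟩ = (1/(Z₂−Z₁)) ∫ φ₀ e^(−cZ) dZ = φ₀·(e^(−c·Z₁) − e^(−c·Z₂)) / (c·(Z₂−Z₁))
e^(−0.57×0.6) = 0.7103; e^(−0.57×2.9) = 0.1915
⟨φ⟩ = 0.7 × (0.7103 − 0.1915) / (0.57 × 2.3) = 0.7 × 0.3958 = 0.2770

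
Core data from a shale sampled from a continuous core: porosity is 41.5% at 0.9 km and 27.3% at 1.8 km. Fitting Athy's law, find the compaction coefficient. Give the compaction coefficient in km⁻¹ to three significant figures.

0.465 km⁻¹

Athy: φ(Z) = φ₀ e^(−βZ) ⇒ φ₁/φ₂ = e^{β(Z₂−Z₁)} ⇒ β = ln(φ₁/φ₂)/(Z₂−Z₁)
β = ln(0.415/0.273) / (1.8 − 0.9) = ln(1.52) / 0.9 = 0.4188 / 0.9 = 0.4653 km⁻¹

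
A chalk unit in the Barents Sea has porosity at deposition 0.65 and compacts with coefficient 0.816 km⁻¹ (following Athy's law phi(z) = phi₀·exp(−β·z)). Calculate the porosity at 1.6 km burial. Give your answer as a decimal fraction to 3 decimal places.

0.176

phi = phi₀·exp(−β·z) = 0.65 × exp(−0.816 × 1.6) = 0.65 × exp(−1.306)
  = 0.65 × 0.2710 = 0.1762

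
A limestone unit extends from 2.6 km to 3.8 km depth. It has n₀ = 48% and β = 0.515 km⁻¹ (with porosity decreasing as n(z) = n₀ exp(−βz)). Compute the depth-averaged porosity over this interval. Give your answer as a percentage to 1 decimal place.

9.4%

⟨n⟩ = (1/(z₂−z₁)) ∫ n₀ e^(−βz) dz = n₀·(e^(−β·z₁) − e^(−β·z₂)) / (β·(z₂−z₁))
e^(−0.515×2.6) = 0.2621; e^(−0.515×3.8) = 0.1413
⟨n⟩ = 0.48 × (0.2621 − 0.1413) / (0.515 × 1.2) = 0.48 × 0.1955 = 0.0938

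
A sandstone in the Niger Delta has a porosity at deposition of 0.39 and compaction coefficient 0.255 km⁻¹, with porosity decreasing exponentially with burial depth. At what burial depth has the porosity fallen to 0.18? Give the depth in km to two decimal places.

Invert Athy's law: z = ln(φ₀/φ) / c
z = ln(0.39/0.18) / 0.255 = ln(2.167) / 0.255 = 0.7732 / 0.255 = 3.032 km

3.03 km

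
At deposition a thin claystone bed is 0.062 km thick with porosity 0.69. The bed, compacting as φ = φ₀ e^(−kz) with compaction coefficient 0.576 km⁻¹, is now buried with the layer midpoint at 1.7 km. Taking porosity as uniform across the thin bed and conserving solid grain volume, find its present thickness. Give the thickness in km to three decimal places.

Porosity at 1.7 km: φ = 0.69·exp(−0.576×1.7) = 0.2592
Solid-volume conservation: h(1−φ) = h₀(1−φ₀) ⇒ h = h₀·(1−φ₀)/(1−φ)
h = 0.062 × (1 − 0.69)/(1 − 0.2592) = 0.062 × 0.4185 = 0.0259 km

0.026 km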